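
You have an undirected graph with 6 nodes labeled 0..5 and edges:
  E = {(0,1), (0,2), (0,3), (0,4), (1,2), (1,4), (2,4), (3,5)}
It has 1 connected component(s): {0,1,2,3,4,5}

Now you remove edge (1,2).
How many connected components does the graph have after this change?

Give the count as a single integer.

Answer: 1

Derivation:
Initial component count: 1
Remove (1,2): not a bridge. Count unchanged: 1.
  After removal, components: {0,1,2,3,4,5}
New component count: 1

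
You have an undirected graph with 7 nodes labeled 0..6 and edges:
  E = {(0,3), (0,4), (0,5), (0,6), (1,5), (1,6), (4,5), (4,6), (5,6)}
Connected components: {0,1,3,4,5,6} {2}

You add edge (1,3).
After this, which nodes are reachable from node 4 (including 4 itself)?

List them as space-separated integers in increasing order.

Answer: 0 1 3 4 5 6

Derivation:
Before: nodes reachable from 4: {0,1,3,4,5,6}
Adding (1,3): both endpoints already in same component. Reachability from 4 unchanged.
After: nodes reachable from 4: {0,1,3,4,5,6}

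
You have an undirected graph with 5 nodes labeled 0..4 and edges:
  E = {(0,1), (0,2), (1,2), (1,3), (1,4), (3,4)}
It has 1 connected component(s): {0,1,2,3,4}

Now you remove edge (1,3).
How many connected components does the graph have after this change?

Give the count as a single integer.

Answer: 1

Derivation:
Initial component count: 1
Remove (1,3): not a bridge. Count unchanged: 1.
  After removal, components: {0,1,2,3,4}
New component count: 1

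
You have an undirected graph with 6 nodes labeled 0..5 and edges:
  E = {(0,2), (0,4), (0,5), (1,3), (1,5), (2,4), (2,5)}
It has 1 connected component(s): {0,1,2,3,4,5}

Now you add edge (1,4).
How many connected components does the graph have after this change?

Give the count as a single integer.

Answer: 1

Derivation:
Initial component count: 1
Add (1,4): endpoints already in same component. Count unchanged: 1.
New component count: 1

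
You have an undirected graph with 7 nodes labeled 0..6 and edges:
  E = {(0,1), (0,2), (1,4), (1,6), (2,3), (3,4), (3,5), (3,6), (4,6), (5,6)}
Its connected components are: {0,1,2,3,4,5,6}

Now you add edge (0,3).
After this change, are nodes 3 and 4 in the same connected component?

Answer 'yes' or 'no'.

Initial components: {0,1,2,3,4,5,6}
Adding edge (0,3): both already in same component {0,1,2,3,4,5,6}. No change.
New components: {0,1,2,3,4,5,6}
Are 3 and 4 in the same component? yes

Answer: yes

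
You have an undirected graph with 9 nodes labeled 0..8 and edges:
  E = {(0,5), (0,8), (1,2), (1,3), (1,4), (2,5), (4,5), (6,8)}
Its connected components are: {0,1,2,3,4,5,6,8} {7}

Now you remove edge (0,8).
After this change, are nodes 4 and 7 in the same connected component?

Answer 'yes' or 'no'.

Initial components: {0,1,2,3,4,5,6,8} {7}
Removing edge (0,8): it was a bridge — component count 2 -> 3.
New components: {0,1,2,3,4,5} {6,8} {7}
Are 4 and 7 in the same component? no

Answer: no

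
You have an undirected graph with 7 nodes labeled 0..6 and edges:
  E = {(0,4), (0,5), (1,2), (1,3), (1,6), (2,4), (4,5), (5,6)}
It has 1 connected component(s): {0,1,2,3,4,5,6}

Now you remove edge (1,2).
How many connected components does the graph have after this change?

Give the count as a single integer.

Answer: 1

Derivation:
Initial component count: 1
Remove (1,2): not a bridge. Count unchanged: 1.
  After removal, components: {0,1,2,3,4,5,6}
New component count: 1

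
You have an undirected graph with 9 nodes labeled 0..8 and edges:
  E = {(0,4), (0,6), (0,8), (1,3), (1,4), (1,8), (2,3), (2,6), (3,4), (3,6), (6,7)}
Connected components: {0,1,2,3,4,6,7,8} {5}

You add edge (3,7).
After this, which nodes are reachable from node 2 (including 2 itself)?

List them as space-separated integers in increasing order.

Before: nodes reachable from 2: {0,1,2,3,4,6,7,8}
Adding (3,7): both endpoints already in same component. Reachability from 2 unchanged.
After: nodes reachable from 2: {0,1,2,3,4,6,7,8}

Answer: 0 1 2 3 4 6 7 8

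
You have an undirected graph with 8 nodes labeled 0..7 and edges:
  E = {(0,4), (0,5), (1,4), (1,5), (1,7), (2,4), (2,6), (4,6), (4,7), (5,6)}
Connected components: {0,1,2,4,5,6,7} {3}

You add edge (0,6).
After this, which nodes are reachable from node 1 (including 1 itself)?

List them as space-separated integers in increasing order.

Answer: 0 1 2 4 5 6 7

Derivation:
Before: nodes reachable from 1: {0,1,2,4,5,6,7}
Adding (0,6): both endpoints already in same component. Reachability from 1 unchanged.
After: nodes reachable from 1: {0,1,2,4,5,6,7}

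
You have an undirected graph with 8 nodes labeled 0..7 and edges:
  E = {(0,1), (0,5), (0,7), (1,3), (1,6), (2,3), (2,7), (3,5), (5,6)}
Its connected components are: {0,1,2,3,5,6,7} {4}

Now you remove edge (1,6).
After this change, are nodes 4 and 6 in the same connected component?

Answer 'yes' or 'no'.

Initial components: {0,1,2,3,5,6,7} {4}
Removing edge (1,6): not a bridge — component count unchanged at 2.
New components: {0,1,2,3,5,6,7} {4}
Are 4 and 6 in the same component? no

Answer: no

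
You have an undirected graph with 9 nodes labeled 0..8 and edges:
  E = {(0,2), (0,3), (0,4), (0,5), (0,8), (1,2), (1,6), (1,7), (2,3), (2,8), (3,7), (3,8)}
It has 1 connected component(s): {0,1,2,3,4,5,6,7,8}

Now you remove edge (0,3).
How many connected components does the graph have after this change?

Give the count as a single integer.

Answer: 1

Derivation:
Initial component count: 1
Remove (0,3): not a bridge. Count unchanged: 1.
  After removal, components: {0,1,2,3,4,5,6,7,8}
New component count: 1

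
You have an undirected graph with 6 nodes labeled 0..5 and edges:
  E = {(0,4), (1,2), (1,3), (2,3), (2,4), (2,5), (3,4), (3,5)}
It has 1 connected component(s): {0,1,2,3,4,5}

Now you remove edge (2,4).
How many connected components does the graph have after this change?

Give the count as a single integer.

Answer: 1

Derivation:
Initial component count: 1
Remove (2,4): not a bridge. Count unchanged: 1.
  After removal, components: {0,1,2,3,4,5}
New component count: 1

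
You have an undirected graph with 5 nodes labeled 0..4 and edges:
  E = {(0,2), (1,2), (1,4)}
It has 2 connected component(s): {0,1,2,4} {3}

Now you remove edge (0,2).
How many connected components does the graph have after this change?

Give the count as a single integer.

Answer: 3

Derivation:
Initial component count: 2
Remove (0,2): it was a bridge. Count increases: 2 -> 3.
  After removal, components: {0} {1,2,4} {3}
New component count: 3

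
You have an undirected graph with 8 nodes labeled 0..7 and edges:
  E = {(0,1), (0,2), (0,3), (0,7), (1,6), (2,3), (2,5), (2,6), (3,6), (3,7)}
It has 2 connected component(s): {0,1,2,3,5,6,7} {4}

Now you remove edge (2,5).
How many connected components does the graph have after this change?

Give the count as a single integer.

Answer: 3

Derivation:
Initial component count: 2
Remove (2,5): it was a bridge. Count increases: 2 -> 3.
  After removal, components: {0,1,2,3,6,7} {4} {5}
New component count: 3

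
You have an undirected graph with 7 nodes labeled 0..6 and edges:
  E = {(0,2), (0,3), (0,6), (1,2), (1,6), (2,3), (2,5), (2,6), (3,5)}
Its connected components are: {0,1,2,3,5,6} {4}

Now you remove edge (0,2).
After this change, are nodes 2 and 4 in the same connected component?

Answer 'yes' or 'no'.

Answer: no

Derivation:
Initial components: {0,1,2,3,5,6} {4}
Removing edge (0,2): not a bridge — component count unchanged at 2.
New components: {0,1,2,3,5,6} {4}
Are 2 and 4 in the same component? no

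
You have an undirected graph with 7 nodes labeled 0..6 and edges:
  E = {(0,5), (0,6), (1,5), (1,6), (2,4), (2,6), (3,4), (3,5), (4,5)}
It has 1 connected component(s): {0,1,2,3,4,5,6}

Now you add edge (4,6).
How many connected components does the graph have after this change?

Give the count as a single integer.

Initial component count: 1
Add (4,6): endpoints already in same component. Count unchanged: 1.
New component count: 1

Answer: 1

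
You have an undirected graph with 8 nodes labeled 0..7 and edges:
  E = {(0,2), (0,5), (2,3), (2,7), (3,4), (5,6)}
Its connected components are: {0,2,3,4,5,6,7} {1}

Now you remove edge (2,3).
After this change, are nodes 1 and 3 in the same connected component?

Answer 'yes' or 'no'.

Initial components: {0,2,3,4,5,6,7} {1}
Removing edge (2,3): it was a bridge — component count 2 -> 3.
New components: {0,2,5,6,7} {1} {3,4}
Are 1 and 3 in the same component? no

Answer: no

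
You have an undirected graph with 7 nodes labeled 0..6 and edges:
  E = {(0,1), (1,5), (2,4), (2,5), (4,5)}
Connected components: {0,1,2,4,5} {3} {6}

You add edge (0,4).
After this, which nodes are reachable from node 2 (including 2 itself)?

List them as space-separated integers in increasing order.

Answer: 0 1 2 4 5

Derivation:
Before: nodes reachable from 2: {0,1,2,4,5}
Adding (0,4): both endpoints already in same component. Reachability from 2 unchanged.
After: nodes reachable from 2: {0,1,2,4,5}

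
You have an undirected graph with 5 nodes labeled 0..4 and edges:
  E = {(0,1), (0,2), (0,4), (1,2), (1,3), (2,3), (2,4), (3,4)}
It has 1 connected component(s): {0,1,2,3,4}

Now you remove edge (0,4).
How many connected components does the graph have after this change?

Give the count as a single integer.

Initial component count: 1
Remove (0,4): not a bridge. Count unchanged: 1.
  After removal, components: {0,1,2,3,4}
New component count: 1

Answer: 1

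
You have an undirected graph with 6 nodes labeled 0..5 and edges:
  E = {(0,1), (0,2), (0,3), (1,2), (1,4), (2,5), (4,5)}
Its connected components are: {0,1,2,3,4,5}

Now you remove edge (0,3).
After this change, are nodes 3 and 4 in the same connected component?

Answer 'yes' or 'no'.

Initial components: {0,1,2,3,4,5}
Removing edge (0,3): it was a bridge — component count 1 -> 2.
New components: {0,1,2,4,5} {3}
Are 3 and 4 in the same component? no

Answer: no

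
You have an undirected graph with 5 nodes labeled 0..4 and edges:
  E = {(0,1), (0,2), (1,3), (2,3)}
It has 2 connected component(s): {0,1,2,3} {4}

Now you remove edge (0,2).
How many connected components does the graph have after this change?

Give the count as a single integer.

Answer: 2

Derivation:
Initial component count: 2
Remove (0,2): not a bridge. Count unchanged: 2.
  After removal, components: {0,1,2,3} {4}
New component count: 2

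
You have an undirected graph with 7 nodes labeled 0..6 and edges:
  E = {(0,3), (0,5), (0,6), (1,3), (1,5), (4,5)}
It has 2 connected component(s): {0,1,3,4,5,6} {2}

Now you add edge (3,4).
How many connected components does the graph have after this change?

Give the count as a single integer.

Initial component count: 2
Add (3,4): endpoints already in same component. Count unchanged: 2.
New component count: 2

Answer: 2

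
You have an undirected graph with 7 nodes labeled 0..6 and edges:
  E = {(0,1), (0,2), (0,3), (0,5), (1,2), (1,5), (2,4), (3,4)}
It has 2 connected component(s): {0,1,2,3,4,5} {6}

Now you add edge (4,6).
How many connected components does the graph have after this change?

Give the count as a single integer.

Answer: 1

Derivation:
Initial component count: 2
Add (4,6): merges two components. Count decreases: 2 -> 1.
New component count: 1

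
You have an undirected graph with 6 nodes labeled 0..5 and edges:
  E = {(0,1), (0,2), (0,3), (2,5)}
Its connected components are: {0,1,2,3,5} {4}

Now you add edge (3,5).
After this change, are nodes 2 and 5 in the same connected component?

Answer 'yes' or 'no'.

Initial components: {0,1,2,3,5} {4}
Adding edge (3,5): both already in same component {0,1,2,3,5}. No change.
New components: {0,1,2,3,5} {4}
Are 2 and 5 in the same component? yes

Answer: yes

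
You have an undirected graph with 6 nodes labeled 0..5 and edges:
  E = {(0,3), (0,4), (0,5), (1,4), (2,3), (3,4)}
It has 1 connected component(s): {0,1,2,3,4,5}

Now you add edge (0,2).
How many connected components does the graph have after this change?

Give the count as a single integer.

Answer: 1

Derivation:
Initial component count: 1
Add (0,2): endpoints already in same component. Count unchanged: 1.
New component count: 1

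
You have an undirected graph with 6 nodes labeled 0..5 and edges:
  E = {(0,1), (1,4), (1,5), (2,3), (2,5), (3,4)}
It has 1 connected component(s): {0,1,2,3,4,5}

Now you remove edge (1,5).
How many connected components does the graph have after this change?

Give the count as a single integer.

Initial component count: 1
Remove (1,5): not a bridge. Count unchanged: 1.
  After removal, components: {0,1,2,3,4,5}
New component count: 1

Answer: 1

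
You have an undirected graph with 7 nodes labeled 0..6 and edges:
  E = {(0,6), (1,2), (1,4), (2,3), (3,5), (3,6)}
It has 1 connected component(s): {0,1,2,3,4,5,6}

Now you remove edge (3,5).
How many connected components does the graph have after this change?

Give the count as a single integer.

Answer: 2

Derivation:
Initial component count: 1
Remove (3,5): it was a bridge. Count increases: 1 -> 2.
  After removal, components: {0,1,2,3,4,6} {5}
New component count: 2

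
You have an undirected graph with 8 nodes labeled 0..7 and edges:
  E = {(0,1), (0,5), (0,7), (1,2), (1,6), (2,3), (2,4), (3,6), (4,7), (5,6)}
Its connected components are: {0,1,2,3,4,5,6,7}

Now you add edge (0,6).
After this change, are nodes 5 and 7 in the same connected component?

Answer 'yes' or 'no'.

Answer: yes

Derivation:
Initial components: {0,1,2,3,4,5,6,7}
Adding edge (0,6): both already in same component {0,1,2,3,4,5,6,7}. No change.
New components: {0,1,2,3,4,5,6,7}
Are 5 and 7 in the same component? yes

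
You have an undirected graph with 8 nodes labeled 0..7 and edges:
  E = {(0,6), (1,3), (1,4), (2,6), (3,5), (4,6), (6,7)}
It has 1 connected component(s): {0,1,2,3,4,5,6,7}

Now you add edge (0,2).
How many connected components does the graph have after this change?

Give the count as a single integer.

Answer: 1

Derivation:
Initial component count: 1
Add (0,2): endpoints already in same component. Count unchanged: 1.
New component count: 1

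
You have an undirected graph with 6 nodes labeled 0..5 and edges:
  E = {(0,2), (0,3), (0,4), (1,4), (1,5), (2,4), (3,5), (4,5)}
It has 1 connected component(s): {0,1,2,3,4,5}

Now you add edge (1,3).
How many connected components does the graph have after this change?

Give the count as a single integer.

Initial component count: 1
Add (1,3): endpoints already in same component. Count unchanged: 1.
New component count: 1

Answer: 1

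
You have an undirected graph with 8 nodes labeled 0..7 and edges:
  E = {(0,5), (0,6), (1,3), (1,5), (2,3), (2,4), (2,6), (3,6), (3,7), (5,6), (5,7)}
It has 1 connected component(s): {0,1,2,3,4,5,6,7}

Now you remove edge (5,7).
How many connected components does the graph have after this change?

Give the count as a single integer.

Initial component count: 1
Remove (5,7): not a bridge. Count unchanged: 1.
  After removal, components: {0,1,2,3,4,5,6,7}
New component count: 1

Answer: 1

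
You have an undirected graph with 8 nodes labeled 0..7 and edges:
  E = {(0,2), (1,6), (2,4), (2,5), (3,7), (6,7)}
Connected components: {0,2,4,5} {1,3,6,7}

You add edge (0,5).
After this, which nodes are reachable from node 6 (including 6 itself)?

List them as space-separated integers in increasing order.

Before: nodes reachable from 6: {1,3,6,7}
Adding (0,5): both endpoints already in same component. Reachability from 6 unchanged.
After: nodes reachable from 6: {1,3,6,7}

Answer: 1 3 6 7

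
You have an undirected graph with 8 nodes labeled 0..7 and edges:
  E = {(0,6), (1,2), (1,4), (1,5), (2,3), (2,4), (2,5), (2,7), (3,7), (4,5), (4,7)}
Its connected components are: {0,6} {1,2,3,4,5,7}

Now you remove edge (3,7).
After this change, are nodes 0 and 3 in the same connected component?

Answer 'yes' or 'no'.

Initial components: {0,6} {1,2,3,4,5,7}
Removing edge (3,7): not a bridge — component count unchanged at 2.
New components: {0,6} {1,2,3,4,5,7}
Are 0 and 3 in the same component? no

Answer: no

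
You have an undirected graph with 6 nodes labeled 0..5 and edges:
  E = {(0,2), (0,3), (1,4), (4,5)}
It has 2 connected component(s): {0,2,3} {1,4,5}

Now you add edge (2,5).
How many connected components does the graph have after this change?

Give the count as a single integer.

Answer: 1

Derivation:
Initial component count: 2
Add (2,5): merges two components. Count decreases: 2 -> 1.
New component count: 1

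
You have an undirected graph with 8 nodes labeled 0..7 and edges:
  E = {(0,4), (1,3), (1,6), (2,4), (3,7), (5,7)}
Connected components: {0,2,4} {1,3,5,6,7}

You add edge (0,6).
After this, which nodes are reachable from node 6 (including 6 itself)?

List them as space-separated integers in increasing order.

Before: nodes reachable from 6: {1,3,5,6,7}
Adding (0,6): merges 6's component with another. Reachability grows.
After: nodes reachable from 6: {0,1,2,3,4,5,6,7}

Answer: 0 1 2 3 4 5 6 7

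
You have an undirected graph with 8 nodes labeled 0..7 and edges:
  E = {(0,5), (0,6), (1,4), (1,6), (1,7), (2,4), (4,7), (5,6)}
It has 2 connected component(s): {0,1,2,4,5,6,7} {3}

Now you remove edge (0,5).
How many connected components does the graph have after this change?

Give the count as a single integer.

Answer: 2

Derivation:
Initial component count: 2
Remove (0,5): not a bridge. Count unchanged: 2.
  After removal, components: {0,1,2,4,5,6,7} {3}
New component count: 2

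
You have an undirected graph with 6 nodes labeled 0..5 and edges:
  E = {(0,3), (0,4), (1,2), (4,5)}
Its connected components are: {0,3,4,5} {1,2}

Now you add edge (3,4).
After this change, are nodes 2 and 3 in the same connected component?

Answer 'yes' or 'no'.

Initial components: {0,3,4,5} {1,2}
Adding edge (3,4): both already in same component {0,3,4,5}. No change.
New components: {0,3,4,5} {1,2}
Are 2 and 3 in the same component? no

Answer: no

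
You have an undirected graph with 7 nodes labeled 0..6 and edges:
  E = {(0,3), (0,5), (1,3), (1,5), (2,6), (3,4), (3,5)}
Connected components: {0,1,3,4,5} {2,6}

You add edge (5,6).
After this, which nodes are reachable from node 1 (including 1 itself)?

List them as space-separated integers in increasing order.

Before: nodes reachable from 1: {0,1,3,4,5}
Adding (5,6): merges 1's component with another. Reachability grows.
After: nodes reachable from 1: {0,1,2,3,4,5,6}

Answer: 0 1 2 3 4 5 6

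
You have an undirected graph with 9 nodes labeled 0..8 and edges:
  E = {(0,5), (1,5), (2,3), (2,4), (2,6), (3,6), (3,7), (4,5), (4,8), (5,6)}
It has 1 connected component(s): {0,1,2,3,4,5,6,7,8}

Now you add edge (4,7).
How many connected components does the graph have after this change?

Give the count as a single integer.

Initial component count: 1
Add (4,7): endpoints already in same component. Count unchanged: 1.
New component count: 1

Answer: 1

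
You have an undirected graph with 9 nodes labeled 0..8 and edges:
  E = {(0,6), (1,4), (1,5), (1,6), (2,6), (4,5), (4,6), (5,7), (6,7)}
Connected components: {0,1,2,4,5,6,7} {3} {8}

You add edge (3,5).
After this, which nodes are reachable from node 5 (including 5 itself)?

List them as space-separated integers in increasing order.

Before: nodes reachable from 5: {0,1,2,4,5,6,7}
Adding (3,5): merges 5's component with another. Reachability grows.
After: nodes reachable from 5: {0,1,2,3,4,5,6,7}

Answer: 0 1 2 3 4 5 6 7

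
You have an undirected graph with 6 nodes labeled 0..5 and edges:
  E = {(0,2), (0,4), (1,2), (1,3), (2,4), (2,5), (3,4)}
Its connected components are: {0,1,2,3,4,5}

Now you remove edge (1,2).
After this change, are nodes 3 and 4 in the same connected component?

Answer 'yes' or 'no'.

Answer: yes

Derivation:
Initial components: {0,1,2,3,4,5}
Removing edge (1,2): not a bridge — component count unchanged at 1.
New components: {0,1,2,3,4,5}
Are 3 and 4 in the same component? yes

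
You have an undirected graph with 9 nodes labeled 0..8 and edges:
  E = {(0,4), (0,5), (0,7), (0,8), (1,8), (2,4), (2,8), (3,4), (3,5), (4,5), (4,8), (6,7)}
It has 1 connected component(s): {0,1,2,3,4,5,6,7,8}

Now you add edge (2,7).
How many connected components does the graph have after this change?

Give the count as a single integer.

Initial component count: 1
Add (2,7): endpoints already in same component. Count unchanged: 1.
New component count: 1

Answer: 1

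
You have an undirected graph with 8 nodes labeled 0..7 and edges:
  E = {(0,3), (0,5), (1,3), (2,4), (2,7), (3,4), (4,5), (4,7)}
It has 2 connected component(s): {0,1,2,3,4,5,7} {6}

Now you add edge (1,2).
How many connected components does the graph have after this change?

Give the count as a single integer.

Answer: 2

Derivation:
Initial component count: 2
Add (1,2): endpoints already in same component. Count unchanged: 2.
New component count: 2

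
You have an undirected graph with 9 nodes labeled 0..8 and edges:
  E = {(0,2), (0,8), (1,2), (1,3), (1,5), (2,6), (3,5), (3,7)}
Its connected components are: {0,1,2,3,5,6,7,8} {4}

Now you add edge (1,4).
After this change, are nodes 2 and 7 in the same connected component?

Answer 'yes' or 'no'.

Initial components: {0,1,2,3,5,6,7,8} {4}
Adding edge (1,4): merges {0,1,2,3,5,6,7,8} and {4}.
New components: {0,1,2,3,4,5,6,7,8}
Are 2 and 7 in the same component? yes

Answer: yes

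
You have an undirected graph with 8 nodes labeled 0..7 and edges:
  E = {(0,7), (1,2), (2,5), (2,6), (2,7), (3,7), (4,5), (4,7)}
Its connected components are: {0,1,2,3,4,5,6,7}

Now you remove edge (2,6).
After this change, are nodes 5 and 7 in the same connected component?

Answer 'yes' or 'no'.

Initial components: {0,1,2,3,4,5,6,7}
Removing edge (2,6): it was a bridge — component count 1 -> 2.
New components: {0,1,2,3,4,5,7} {6}
Are 5 and 7 in the same component? yes

Answer: yes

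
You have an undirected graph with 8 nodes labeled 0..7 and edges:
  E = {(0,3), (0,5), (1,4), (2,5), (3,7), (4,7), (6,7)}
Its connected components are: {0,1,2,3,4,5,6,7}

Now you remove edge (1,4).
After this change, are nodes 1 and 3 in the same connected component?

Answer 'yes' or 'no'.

Initial components: {0,1,2,3,4,5,6,7}
Removing edge (1,4): it was a bridge — component count 1 -> 2.
New components: {0,2,3,4,5,6,7} {1}
Are 1 and 3 in the same component? no

Answer: no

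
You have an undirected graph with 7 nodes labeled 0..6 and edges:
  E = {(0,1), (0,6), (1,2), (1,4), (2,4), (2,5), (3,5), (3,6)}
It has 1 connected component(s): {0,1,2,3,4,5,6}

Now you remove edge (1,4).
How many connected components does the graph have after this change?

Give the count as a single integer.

Initial component count: 1
Remove (1,4): not a bridge. Count unchanged: 1.
  After removal, components: {0,1,2,3,4,5,6}
New component count: 1

Answer: 1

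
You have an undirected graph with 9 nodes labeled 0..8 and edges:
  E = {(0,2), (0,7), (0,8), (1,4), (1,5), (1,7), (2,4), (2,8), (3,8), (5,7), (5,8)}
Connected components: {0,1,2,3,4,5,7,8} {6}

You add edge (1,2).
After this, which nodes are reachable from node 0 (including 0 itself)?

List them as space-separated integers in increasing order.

Answer: 0 1 2 3 4 5 7 8

Derivation:
Before: nodes reachable from 0: {0,1,2,3,4,5,7,8}
Adding (1,2): both endpoints already in same component. Reachability from 0 unchanged.
After: nodes reachable from 0: {0,1,2,3,4,5,7,8}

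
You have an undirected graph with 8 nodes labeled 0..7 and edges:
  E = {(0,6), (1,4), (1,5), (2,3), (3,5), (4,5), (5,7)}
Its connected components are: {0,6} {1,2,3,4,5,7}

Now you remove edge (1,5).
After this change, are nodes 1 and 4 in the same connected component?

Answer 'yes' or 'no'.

Initial components: {0,6} {1,2,3,4,5,7}
Removing edge (1,5): not a bridge — component count unchanged at 2.
New components: {0,6} {1,2,3,4,5,7}
Are 1 and 4 in the same component? yes

Answer: yes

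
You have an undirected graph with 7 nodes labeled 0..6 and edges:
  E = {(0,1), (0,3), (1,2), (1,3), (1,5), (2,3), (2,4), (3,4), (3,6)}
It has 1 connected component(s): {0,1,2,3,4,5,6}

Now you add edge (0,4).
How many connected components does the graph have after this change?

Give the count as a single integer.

Initial component count: 1
Add (0,4): endpoints already in same component. Count unchanged: 1.
New component count: 1

Answer: 1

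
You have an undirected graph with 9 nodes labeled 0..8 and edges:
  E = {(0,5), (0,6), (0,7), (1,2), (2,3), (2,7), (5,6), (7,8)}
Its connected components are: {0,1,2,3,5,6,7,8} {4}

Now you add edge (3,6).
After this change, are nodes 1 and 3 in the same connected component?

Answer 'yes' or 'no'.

Answer: yes

Derivation:
Initial components: {0,1,2,3,5,6,7,8} {4}
Adding edge (3,6): both already in same component {0,1,2,3,5,6,7,8}. No change.
New components: {0,1,2,3,5,6,7,8} {4}
Are 1 and 3 in the same component? yes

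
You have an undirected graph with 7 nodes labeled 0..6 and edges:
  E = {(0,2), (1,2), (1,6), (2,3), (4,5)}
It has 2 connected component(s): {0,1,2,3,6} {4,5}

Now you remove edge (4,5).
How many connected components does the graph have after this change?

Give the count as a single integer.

Initial component count: 2
Remove (4,5): it was a bridge. Count increases: 2 -> 3.
  After removal, components: {0,1,2,3,6} {4} {5}
New component count: 3

Answer: 3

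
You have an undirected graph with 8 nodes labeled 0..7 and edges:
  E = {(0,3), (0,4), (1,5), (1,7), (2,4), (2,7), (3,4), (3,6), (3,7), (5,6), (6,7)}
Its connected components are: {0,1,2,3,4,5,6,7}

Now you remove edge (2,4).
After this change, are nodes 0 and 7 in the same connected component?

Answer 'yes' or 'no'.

Answer: yes

Derivation:
Initial components: {0,1,2,3,4,5,6,7}
Removing edge (2,4): not a bridge — component count unchanged at 1.
New components: {0,1,2,3,4,5,6,7}
Are 0 and 7 in the same component? yes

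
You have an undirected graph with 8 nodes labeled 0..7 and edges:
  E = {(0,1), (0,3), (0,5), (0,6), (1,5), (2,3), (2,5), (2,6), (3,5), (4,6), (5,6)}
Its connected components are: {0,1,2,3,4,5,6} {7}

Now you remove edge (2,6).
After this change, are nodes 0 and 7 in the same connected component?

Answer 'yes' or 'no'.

Answer: no

Derivation:
Initial components: {0,1,2,3,4,5,6} {7}
Removing edge (2,6): not a bridge — component count unchanged at 2.
New components: {0,1,2,3,4,5,6} {7}
Are 0 and 7 in the same component? no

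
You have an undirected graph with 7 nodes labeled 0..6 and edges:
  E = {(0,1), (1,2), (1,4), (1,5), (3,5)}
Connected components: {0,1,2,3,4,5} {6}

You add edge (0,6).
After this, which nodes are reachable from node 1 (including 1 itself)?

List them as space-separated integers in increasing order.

Before: nodes reachable from 1: {0,1,2,3,4,5}
Adding (0,6): merges 1's component with another. Reachability grows.
After: nodes reachable from 1: {0,1,2,3,4,5,6}

Answer: 0 1 2 3 4 5 6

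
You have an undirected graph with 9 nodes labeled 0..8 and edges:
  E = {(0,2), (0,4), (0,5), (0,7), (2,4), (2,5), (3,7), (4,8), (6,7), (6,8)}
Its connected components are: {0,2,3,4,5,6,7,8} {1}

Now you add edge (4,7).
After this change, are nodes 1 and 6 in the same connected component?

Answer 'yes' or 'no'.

Answer: no

Derivation:
Initial components: {0,2,3,4,5,6,7,8} {1}
Adding edge (4,7): both already in same component {0,2,3,4,5,6,7,8}. No change.
New components: {0,2,3,4,5,6,7,8} {1}
Are 1 and 6 in the same component? no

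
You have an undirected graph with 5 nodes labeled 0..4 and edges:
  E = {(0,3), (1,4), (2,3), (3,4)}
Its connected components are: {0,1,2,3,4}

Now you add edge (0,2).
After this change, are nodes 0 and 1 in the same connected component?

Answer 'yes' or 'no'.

Answer: yes

Derivation:
Initial components: {0,1,2,3,4}
Adding edge (0,2): both already in same component {0,1,2,3,4}. No change.
New components: {0,1,2,3,4}
Are 0 and 1 in the same component? yes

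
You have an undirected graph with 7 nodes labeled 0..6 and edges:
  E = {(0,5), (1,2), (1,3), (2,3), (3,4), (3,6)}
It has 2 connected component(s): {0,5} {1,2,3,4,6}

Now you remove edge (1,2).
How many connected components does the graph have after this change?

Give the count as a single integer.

Answer: 2

Derivation:
Initial component count: 2
Remove (1,2): not a bridge. Count unchanged: 2.
  After removal, components: {0,5} {1,2,3,4,6}
New component count: 2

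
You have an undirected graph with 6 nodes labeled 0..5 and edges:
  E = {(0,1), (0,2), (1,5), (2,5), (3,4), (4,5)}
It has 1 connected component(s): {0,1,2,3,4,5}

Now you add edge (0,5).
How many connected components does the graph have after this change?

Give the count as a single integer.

Initial component count: 1
Add (0,5): endpoints already in same component. Count unchanged: 1.
New component count: 1

Answer: 1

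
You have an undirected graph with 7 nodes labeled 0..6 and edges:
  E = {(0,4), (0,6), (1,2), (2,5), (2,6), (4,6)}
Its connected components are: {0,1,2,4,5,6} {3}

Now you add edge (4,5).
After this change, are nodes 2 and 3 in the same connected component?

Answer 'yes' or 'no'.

Initial components: {0,1,2,4,5,6} {3}
Adding edge (4,5): both already in same component {0,1,2,4,5,6}. No change.
New components: {0,1,2,4,5,6} {3}
Are 2 and 3 in the same component? no

Answer: no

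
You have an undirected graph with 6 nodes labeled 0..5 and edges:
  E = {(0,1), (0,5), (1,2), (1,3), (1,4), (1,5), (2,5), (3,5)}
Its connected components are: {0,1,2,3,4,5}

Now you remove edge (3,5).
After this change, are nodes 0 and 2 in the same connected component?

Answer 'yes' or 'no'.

Initial components: {0,1,2,3,4,5}
Removing edge (3,5): not a bridge — component count unchanged at 1.
New components: {0,1,2,3,4,5}
Are 0 and 2 in the same component? yes

Answer: yes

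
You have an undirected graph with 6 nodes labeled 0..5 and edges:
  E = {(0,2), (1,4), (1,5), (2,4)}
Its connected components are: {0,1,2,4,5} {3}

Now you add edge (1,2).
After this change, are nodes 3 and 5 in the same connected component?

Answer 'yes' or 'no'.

Answer: no

Derivation:
Initial components: {0,1,2,4,5} {3}
Adding edge (1,2): both already in same component {0,1,2,4,5}. No change.
New components: {0,1,2,4,5} {3}
Are 3 and 5 in the same component? no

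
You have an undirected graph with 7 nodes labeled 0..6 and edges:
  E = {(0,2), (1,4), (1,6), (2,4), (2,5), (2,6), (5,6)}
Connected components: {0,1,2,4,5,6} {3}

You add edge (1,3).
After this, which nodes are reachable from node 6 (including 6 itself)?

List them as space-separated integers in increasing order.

Before: nodes reachable from 6: {0,1,2,4,5,6}
Adding (1,3): merges 6's component with another. Reachability grows.
After: nodes reachable from 6: {0,1,2,3,4,5,6}

Answer: 0 1 2 3 4 5 6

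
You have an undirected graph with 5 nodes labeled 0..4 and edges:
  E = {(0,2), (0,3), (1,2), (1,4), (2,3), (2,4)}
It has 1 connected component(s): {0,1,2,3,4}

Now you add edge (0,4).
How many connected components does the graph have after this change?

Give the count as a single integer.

Answer: 1

Derivation:
Initial component count: 1
Add (0,4): endpoints already in same component. Count unchanged: 1.
New component count: 1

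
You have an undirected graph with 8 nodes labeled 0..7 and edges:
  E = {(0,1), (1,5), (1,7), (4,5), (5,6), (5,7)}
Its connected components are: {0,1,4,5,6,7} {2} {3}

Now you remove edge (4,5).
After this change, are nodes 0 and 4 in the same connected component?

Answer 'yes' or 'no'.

Initial components: {0,1,4,5,6,7} {2} {3}
Removing edge (4,5): it was a bridge — component count 3 -> 4.
New components: {0,1,5,6,7} {2} {3} {4}
Are 0 and 4 in the same component? no

Answer: no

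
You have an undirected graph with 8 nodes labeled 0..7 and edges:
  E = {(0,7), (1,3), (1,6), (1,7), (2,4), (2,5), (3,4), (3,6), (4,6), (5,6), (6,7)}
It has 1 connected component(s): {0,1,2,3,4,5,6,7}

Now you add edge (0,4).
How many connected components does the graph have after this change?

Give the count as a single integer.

Answer: 1

Derivation:
Initial component count: 1
Add (0,4): endpoints already in same component. Count unchanged: 1.
New component count: 1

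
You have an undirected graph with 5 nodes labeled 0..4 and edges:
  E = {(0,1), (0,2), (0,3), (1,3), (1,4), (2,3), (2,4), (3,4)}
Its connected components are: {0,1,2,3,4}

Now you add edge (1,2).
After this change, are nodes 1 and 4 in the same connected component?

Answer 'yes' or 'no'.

Initial components: {0,1,2,3,4}
Adding edge (1,2): both already in same component {0,1,2,3,4}. No change.
New components: {0,1,2,3,4}
Are 1 and 4 in the same component? yes

Answer: yes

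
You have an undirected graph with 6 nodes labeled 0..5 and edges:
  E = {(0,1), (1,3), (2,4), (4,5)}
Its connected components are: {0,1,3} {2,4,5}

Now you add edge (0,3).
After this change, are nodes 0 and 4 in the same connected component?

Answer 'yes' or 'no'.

Answer: no

Derivation:
Initial components: {0,1,3} {2,4,5}
Adding edge (0,3): both already in same component {0,1,3}. No change.
New components: {0,1,3} {2,4,5}
Are 0 and 4 in the same component? no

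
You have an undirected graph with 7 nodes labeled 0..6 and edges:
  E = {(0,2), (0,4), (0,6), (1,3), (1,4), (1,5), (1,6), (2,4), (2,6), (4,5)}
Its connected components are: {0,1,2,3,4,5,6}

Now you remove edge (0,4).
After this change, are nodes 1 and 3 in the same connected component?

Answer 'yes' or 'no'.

Answer: yes

Derivation:
Initial components: {0,1,2,3,4,5,6}
Removing edge (0,4): not a bridge — component count unchanged at 1.
New components: {0,1,2,3,4,5,6}
Are 1 and 3 in the same component? yes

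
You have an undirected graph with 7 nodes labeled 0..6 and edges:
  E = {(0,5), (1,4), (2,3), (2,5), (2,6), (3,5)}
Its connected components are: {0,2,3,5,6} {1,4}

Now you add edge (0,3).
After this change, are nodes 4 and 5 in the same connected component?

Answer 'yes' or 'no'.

Initial components: {0,2,3,5,6} {1,4}
Adding edge (0,3): both already in same component {0,2,3,5,6}. No change.
New components: {0,2,3,5,6} {1,4}
Are 4 and 5 in the same component? no

Answer: no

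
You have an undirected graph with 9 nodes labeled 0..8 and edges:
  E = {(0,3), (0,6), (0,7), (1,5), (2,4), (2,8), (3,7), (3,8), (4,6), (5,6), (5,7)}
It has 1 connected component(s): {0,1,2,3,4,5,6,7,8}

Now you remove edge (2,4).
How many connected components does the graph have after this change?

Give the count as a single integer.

Answer: 1

Derivation:
Initial component count: 1
Remove (2,4): not a bridge. Count unchanged: 1.
  After removal, components: {0,1,2,3,4,5,6,7,8}
New component count: 1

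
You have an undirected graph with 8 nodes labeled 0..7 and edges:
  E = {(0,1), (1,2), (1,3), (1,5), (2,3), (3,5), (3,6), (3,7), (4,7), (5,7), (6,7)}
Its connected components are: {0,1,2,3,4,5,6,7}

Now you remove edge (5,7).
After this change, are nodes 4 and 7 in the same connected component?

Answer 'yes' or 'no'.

Initial components: {0,1,2,3,4,5,6,7}
Removing edge (5,7): not a bridge — component count unchanged at 1.
New components: {0,1,2,3,4,5,6,7}
Are 4 and 7 in the same component? yes

Answer: yes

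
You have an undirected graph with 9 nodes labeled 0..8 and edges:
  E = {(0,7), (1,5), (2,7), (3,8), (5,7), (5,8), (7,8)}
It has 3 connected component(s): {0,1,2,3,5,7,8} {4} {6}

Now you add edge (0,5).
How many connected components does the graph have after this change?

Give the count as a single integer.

Initial component count: 3
Add (0,5): endpoints already in same component. Count unchanged: 3.
New component count: 3

Answer: 3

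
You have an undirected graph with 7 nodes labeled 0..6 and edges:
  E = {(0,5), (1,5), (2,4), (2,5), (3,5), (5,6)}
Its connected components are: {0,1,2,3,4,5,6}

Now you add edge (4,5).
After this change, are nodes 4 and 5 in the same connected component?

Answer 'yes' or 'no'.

Initial components: {0,1,2,3,4,5,6}
Adding edge (4,5): both already in same component {0,1,2,3,4,5,6}. No change.
New components: {0,1,2,3,4,5,6}
Are 4 and 5 in the same component? yes

Answer: yes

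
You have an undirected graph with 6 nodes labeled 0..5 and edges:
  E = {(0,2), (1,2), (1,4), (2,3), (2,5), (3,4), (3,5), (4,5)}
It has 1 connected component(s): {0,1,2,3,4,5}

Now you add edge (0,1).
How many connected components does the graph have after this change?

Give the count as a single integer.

Initial component count: 1
Add (0,1): endpoints already in same component. Count unchanged: 1.
New component count: 1

Answer: 1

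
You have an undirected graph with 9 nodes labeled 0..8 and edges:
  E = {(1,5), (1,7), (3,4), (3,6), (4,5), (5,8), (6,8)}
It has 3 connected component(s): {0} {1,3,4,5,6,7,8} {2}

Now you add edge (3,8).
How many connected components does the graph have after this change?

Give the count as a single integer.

Answer: 3

Derivation:
Initial component count: 3
Add (3,8): endpoints already in same component. Count unchanged: 3.
New component count: 3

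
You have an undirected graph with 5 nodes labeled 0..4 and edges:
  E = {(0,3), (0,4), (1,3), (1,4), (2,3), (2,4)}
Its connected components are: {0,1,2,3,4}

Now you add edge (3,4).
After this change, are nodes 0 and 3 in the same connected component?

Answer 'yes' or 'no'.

Answer: yes

Derivation:
Initial components: {0,1,2,3,4}
Adding edge (3,4): both already in same component {0,1,2,3,4}. No change.
New components: {0,1,2,3,4}
Are 0 and 3 in the same component? yes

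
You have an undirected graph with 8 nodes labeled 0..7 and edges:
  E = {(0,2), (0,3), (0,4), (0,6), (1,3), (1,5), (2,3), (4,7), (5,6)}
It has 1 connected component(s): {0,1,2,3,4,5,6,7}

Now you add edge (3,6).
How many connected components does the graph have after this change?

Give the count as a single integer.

Initial component count: 1
Add (3,6): endpoints already in same component. Count unchanged: 1.
New component count: 1

Answer: 1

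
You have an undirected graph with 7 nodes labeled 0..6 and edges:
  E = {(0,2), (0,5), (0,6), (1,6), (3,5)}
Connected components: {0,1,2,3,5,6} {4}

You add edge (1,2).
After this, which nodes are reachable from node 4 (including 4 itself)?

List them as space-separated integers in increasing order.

Before: nodes reachable from 4: {4}
Adding (1,2): both endpoints already in same component. Reachability from 4 unchanged.
After: nodes reachable from 4: {4}

Answer: 4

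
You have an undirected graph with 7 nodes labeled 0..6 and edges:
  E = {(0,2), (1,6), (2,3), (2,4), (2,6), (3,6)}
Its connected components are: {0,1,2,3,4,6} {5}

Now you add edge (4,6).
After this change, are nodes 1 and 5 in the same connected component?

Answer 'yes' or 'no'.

Answer: no

Derivation:
Initial components: {0,1,2,3,4,6} {5}
Adding edge (4,6): both already in same component {0,1,2,3,4,6}. No change.
New components: {0,1,2,3,4,6} {5}
Are 1 and 5 in the same component? no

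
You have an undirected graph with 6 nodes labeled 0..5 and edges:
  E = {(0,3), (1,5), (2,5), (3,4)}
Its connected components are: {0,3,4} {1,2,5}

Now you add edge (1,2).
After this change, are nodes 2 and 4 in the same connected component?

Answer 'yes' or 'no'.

Initial components: {0,3,4} {1,2,5}
Adding edge (1,2): both already in same component {1,2,5}. No change.
New components: {0,3,4} {1,2,5}
Are 2 and 4 in the same component? no

Answer: no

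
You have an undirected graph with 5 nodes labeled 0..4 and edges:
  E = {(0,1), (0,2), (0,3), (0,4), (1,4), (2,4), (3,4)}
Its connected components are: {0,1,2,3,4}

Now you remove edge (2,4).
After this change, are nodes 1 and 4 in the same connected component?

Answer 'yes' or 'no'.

Initial components: {0,1,2,3,4}
Removing edge (2,4): not a bridge — component count unchanged at 1.
New components: {0,1,2,3,4}
Are 1 and 4 in the same component? yes

Answer: yes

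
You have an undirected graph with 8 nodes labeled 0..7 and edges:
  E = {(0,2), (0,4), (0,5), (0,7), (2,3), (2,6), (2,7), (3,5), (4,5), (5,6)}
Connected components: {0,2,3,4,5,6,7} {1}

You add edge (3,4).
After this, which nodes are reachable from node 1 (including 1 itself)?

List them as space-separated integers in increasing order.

Answer: 1

Derivation:
Before: nodes reachable from 1: {1}
Adding (3,4): both endpoints already in same component. Reachability from 1 unchanged.
After: nodes reachable from 1: {1}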